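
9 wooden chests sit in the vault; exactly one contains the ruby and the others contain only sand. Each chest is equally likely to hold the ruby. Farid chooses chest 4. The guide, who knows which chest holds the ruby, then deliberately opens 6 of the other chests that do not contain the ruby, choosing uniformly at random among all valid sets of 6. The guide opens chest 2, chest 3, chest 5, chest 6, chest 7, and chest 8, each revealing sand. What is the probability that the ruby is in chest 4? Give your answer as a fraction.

Apply Bayes' rule, conditioning on where the ruby actually is.
If it is in either of chests 1 and 9 (prior 1/9 each): the guide has 7 equally likely choices, so probability 1/7; weight (1/9)·(1/7) = 1/63 each.
If it is in any of chests 2, 3, 5, 6, 7, and 8 (prior 1/9 each): that chest was opened and seen not to hold the prize — ruled out; weight (1/9)·0 = 0 each.
If it is in chest 4 (prior 1/9): the guide has 28 equally likely choices, so probability 1/28; weight (1/9)·(1/28) = 1/252.
The weights sum to 1/28.
So P(the ruby in chest 4 | the guide opened chest 2, chest 3, chest 5, chest 6, chest 7, and chest 8) = (1/252) / (1/28) = 1/9.

1/9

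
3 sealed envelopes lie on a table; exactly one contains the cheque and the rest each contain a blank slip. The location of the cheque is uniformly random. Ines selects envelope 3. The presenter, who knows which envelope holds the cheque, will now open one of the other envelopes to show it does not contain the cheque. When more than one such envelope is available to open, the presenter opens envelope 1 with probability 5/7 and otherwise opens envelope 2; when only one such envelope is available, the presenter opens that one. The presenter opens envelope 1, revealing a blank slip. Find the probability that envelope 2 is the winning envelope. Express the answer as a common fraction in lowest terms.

7/12

Consider each possible location of the cheque in turn.
If it is in envelope 1 (prior 1/3): the presenter opened envelope 1, so this case is ruled out; weight (1/3)·0 = 0.
If it is in envelope 2 (prior 1/3): only envelope 1 is available, probability 1; weight (1/3)·1 = 1/3.
If it is in envelope 3 (prior 1/3): envelope 1 is available, opened with probability 5/7; weight (1/3)·(5/7) = 5/21.
The weights sum to 4/7.
So P(the cheque in envelope 2 | the presenter opened envelope 1) = (1/3) / (4/7) = 7/12.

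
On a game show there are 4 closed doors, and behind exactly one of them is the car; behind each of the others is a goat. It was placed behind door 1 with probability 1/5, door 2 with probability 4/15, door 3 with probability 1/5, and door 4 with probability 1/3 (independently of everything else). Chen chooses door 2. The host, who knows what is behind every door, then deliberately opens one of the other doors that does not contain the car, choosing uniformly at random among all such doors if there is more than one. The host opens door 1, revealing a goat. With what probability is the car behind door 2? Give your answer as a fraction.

Apply Bayes' rule, conditioning on where the car actually is.
If it is behind door 1 (prior 1/5): the host opened door 1, so this case is ruled out; weight (1/5)·0 = 0.
If it is behind door 2 (prior 4/15): the host has 3 equally likely choices, so probability 1/3; weight (4/15)·(1/3) = 4/45.
If it is behind door 3 (prior 1/5): the host has 2 equally likely choices, so probability 1/2; weight (1/5)·(1/2) = 1/10.
If it is behind door 4 (prior 1/3): the host has 2 equally likely choices, so probability 1/2; weight (1/3)·(1/2) = 1/6.
The weights sum to 16/45.
So P(the car behind door 2 | the host opened door 1) = (4/45) / (16/45) = 1/4.

1/4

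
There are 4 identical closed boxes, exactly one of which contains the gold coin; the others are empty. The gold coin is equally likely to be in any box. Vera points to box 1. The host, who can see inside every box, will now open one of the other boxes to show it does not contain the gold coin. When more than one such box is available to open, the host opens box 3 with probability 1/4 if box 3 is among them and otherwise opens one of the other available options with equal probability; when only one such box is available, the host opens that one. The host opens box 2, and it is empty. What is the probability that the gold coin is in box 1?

Consider each possible location of the gold coin in turn.
If it is in box 1 (prior 1/4): box 3 is available but not opened; box 2 gets probability (1 − 1/4)/2 = 3/8; weight (1/4)·(3/8) = 3/32.
If it is in box 2 (prior 1/4): the host opened box 2, so this case is ruled out; weight (1/4)·0 = 0.
If it is in box 3 (prior 1/4): box 3 holds the prize so is unavailable; the host chooses uniformly among the 2 others, probability 1/2; weight (1/4)·(1/2) = 1/8.
If it is in box 4 (prior 1/4): box 3 is available but not opened, probability 3/4; weight (1/4)·(3/4) = 3/16.
The weights sum to 13/32.
So P(the gold coin in box 1 | the host opened box 2) = (3/32) / (13/32) = 3/13.

3/13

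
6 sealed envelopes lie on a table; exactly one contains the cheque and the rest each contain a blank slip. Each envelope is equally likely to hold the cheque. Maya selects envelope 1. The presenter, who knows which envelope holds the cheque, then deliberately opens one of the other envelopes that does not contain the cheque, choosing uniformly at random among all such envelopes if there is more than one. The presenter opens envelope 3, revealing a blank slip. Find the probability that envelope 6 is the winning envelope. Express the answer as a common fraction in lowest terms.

5/24

Consider each possible location of the cheque in turn.
If it is in envelope 1 (prior 1/6): the presenter has 5 equally likely choices, so probability 1/5; weight (1/6)·(1/5) = 1/30.
If it is in any of envelopes 2, 4, 5, and 6 (prior 1/6 each): the presenter has 4 equally likely choices, so probability 1/4; weight (1/6)·(1/4) = 1/24 each.
If it is in envelope 3 (prior 1/6): the presenter opened envelope 3, so this case is ruled out; weight (1/6)·0 = 0.
The weights sum to 1/5.
So P(the cheque in envelope 6 | the presenter opened envelope 3) = (1/24) / (1/5) = 5/24.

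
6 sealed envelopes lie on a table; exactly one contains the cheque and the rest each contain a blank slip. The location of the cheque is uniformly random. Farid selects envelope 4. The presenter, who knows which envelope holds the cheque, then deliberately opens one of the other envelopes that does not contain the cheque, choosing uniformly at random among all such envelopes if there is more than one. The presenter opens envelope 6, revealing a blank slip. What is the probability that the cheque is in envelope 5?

Consider each possible location of the cheque in turn.
If it is in any of envelopes 1, 2, 3, and 5 (prior 1/6 each): the presenter has 4 equally likely choices, so probability 1/4; weight (1/6)·(1/4) = 1/24 each.
If it is in envelope 4 (prior 1/6): the presenter has 5 equally likely choices, so probability 1/5; weight (1/6)·(1/5) = 1/30.
If it is in envelope 6 (prior 1/6): the presenter opened envelope 6, so this case is ruled out; weight (1/6)·0 = 0.
The weights sum to 1/5.
So P(the cheque in envelope 5 | the presenter opened envelope 6) = (1/24) / (1/5) = 5/24.

5/24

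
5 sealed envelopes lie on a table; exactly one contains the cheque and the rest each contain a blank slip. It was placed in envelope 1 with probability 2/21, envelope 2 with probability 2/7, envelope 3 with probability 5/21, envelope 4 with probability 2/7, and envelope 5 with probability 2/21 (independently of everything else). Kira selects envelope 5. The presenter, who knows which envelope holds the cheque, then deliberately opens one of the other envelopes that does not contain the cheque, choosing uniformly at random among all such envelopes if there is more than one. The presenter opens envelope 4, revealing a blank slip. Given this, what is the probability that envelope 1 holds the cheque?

Consider each possible location of the cheque in turn.
If it is in envelope 1 (prior 2/21): the presenter has 3 equally likely choices, so probability 1/3; weight (2/21)·(1/3) = 2/63.
If it is in envelope 2 (prior 2/7): the presenter has 3 equally likely choices, so probability 1/3; weight (2/7)·(1/3) = 2/21.
If it is in envelope 3 (prior 5/21): the presenter has 3 equally likely choices, so probability 1/3; weight (5/21)·(1/3) = 5/63.
If it is in envelope 4 (prior 2/7): the presenter opened envelope 4, so this case is ruled out; weight (2/7)·0 = 0.
If it is in envelope 5 (prior 2/21): the presenter has 4 equally likely choices, so probability 1/4; weight (2/21)·(1/4) = 1/42.
The weights sum to 29/126.
So P(the cheque in envelope 1 | the presenter opened envelope 4) = (2/63) / (29/126) = 4/29.

4/29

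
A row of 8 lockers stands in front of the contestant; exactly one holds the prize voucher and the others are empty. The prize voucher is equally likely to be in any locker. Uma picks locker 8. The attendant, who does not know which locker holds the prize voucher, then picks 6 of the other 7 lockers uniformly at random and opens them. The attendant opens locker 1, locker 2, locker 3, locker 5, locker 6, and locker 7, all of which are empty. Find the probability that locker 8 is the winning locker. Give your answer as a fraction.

Condition on the true location of the prize voucher.
If it is in any of lockers 1, 2, 3, 5, 6, and 7 (prior 1/8 each): that locker was opened and seen not to hold the prize — ruled out; weight (1/8)·0 = 0 each.
If it is in either of lockers 4 and 8 (prior 1/8 each): the attendant picks exactly this set with probability 1/7 regardless, and none is the prize; weight (1/8)·(1/7) = 1/56 each.
The weights sum to 1/28.
So P(the prize voucher in locker 8 | the attendant opened locker 1, locker 2, locker 3, locker 5, locker 6, and locker 7) = (1/56) / (1/28) = 1/2.

1/2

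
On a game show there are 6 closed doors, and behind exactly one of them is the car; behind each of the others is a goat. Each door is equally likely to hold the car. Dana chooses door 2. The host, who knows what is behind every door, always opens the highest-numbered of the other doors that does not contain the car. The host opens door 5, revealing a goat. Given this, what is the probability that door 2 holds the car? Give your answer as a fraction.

0

Condition on the true location of the car.
If it is behind any of doors 1, 2, 3, and 4 (prior 1/6 each): the host would have opened door 6 instead, probability 0; weight (1/6)·0 = 0 each.
If it is behind door 5 (prior 1/6): the host opened door 5, so this case is ruled out; weight (1/6)·0 = 0.
If it is behind door 6 (prior 1/6): door 5 is the highest-numbered option available, probability 1; weight (1/6)·1 = 1/6.
The weights sum to 1/6.
So P(the car behind door 2 | the host opened door 5) = 0 / (1/6) = 0.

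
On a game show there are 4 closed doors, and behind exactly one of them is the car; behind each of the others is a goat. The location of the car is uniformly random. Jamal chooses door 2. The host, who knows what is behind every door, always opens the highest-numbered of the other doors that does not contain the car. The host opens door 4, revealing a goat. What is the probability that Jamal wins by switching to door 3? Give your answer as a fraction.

1/3

Apply Bayes' rule, conditioning on where the car actually is.
If it is behind any of doors 1, 2, and 3 (prior 1/4 each): door 4 is the highest-numbered option available, probability 1; weight (1/4)·1 = 1/4 each.
If it is behind door 4 (prior 1/4): the host opened door 4, so this case is ruled out; weight (1/4)·0 = 0.
The weights sum to 3/4.
So P(the car behind door 3 | the host opened door 4) = (1/4) / (3/4) = 1/3.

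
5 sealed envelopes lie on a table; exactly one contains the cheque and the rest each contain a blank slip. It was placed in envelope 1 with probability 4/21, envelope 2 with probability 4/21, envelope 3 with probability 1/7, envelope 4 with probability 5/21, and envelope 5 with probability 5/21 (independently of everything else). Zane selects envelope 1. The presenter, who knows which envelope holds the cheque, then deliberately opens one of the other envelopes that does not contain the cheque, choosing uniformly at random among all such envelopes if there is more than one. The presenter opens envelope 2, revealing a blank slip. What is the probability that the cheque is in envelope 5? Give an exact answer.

Apply Bayes' rule, conditioning on where the cheque actually is.
If it is in envelope 1 (prior 4/21): the presenter has 4 equally likely choices, so probability 1/4; weight (4/21)·(1/4) = 1/21.
If it is in envelope 2 (prior 4/21): the presenter opened envelope 2, so this case is ruled out; weight (4/21)·0 = 0.
If it is in envelope 3 (prior 1/7): the presenter has 3 equally likely choices, so probability 1/3; weight (1/7)·(1/3) = 1/21.
If it is in either of envelopes 4 and 5 (prior 5/21 each): the presenter has 3 equally likely choices, so probability 1/3; weight (5/21)·(1/3) = 5/63 each.
The weights sum to 16/63.
So P(the cheque in envelope 5 | the presenter opened envelope 2) = (5/63) / (16/63) = 5/16.

5/16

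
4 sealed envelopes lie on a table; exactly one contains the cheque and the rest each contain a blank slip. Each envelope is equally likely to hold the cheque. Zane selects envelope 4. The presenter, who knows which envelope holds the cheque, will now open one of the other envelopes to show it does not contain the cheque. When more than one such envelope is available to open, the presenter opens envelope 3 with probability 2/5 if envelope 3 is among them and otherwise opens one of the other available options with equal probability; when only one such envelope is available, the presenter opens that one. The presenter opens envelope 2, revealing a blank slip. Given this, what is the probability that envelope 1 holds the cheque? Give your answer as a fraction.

Consider each possible location of the cheque in turn.
If it is in envelope 1 (prior 1/4): envelope 3 is available but not opened, probability 3/5; weight (1/4)·(3/5) = 3/20.
If it is in envelope 2 (prior 1/4): the presenter opened envelope 2, so this case is ruled out; weight (1/4)·0 = 0.
If it is in envelope 3 (prior 1/4): envelope 3 holds the prize so is unavailable; the presenter chooses uniformly among the 2 others, probability 1/2; weight (1/4)·(1/2) = 1/8.
If it is in envelope 4 (prior 1/4): envelope 3 is available but not opened; envelope 2 gets probability (1 − 2/5)/2 = 3/10; weight (1/4)·(3/10) = 3/40.
The weights sum to 7/20.
So P(the cheque in envelope 1 | the presenter opened envelope 2) = (3/20) / (7/20) = 3/7.

3/7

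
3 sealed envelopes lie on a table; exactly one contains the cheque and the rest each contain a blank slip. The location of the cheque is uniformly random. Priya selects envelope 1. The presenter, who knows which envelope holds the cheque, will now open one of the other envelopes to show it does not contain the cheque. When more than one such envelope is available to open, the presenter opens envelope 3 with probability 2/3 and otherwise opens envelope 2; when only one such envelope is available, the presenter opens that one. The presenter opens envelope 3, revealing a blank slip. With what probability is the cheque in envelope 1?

2/5

Apply Bayes' rule, conditioning on where the cheque actually is.
If it is in envelope 1 (prior 1/3): envelope 3 is available, opened with probability 2/3; weight (1/3)·(2/3) = 2/9.
If it is in envelope 2 (prior 1/3): only envelope 3 is available, probability 1; weight (1/3)·1 = 1/3.
If it is in envelope 3 (prior 1/3): the presenter opened envelope 3, so this case is ruled out; weight (1/3)·0 = 0.
The weights sum to 5/9.
So P(the cheque in envelope 1 | the presenter opened envelope 3) = (2/9) / (5/9) = 2/5.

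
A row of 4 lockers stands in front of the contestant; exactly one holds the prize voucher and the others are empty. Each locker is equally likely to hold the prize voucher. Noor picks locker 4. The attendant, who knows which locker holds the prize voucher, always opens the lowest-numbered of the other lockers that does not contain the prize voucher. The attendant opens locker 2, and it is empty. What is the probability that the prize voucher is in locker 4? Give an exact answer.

Apply Bayes' rule, conditioning on where the prize voucher actually is.
If it is in locker 1 (prior 1/4): locker 2 is the lowest-numbered option available, probability 1; weight (1/4)·1 = 1/4.
If it is in locker 2 (prior 1/4): the attendant opened locker 2, so this case is ruled out; weight (1/4)·0 = 0.
If it is in either of lockers 3 and 4 (prior 1/4 each): the attendant would have opened locker 1 instead, probability 0; weight (1/4)·0 = 0 each.
The weights sum to 1/4.
So P(the prize voucher in locker 4 | the attendant opened locker 2) = 0 / (1/4) = 0.

0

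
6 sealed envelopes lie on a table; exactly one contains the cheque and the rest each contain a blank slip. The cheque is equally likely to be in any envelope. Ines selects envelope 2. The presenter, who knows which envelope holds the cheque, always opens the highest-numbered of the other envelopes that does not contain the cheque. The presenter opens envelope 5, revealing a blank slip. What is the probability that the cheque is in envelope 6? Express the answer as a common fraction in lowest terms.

1

Consider each possible location of the cheque in turn.
If it is in any of envelopes 1, 2, 3, and 4 (prior 1/6 each): the presenter would have opened envelope 6 instead, probability 0; weight (1/6)·0 = 0 each.
If it is in envelope 5 (prior 1/6): the presenter opened envelope 5, so this case is ruled out; weight (1/6)·0 = 0.
If it is in envelope 6 (prior 1/6): envelope 5 is the highest-numbered option available, probability 1; weight (1/6)·1 = 1/6.
The weights sum to 1/6.
So P(the cheque in envelope 6 | the presenter opened envelope 5) = (1/6) / (1/6) = 1.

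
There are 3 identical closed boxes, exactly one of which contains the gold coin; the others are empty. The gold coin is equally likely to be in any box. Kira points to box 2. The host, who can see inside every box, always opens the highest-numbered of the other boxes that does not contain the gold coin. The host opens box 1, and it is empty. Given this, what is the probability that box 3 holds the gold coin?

1

Apply Bayes' rule, conditioning on where the gold coin actually is.
If it is in box 1 (prior 1/3): the host opened box 1, so this case is ruled out; weight (1/3)·0 = 0.
If it is in box 2 (prior 1/3): the host would have opened box 3 instead, probability 0; weight (1/3)·0 = 0.
If it is in box 3 (prior 1/3): box 1 is the highest-numbered option available, probability 1; weight (1/3)·1 = 1/3.
The weights sum to 1/3.
So P(the gold coin in box 3 | the host opened box 1) = (1/3) / (1/3) = 1.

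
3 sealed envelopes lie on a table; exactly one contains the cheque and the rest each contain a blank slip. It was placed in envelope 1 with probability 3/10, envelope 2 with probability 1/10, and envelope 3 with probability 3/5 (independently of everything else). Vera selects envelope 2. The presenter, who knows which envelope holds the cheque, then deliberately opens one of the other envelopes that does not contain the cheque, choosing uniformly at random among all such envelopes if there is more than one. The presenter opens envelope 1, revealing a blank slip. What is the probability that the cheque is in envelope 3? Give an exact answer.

12/13

Condition on the true location of the cheque.
If it is in envelope 1 (prior 3/10): the presenter opened envelope 1, so this case is ruled out; weight (3/10)·0 = 0.
If it is in envelope 2 (prior 1/10): the presenter has 2 equally likely choices, so probability 1/2; weight (1/10)·(1/2) = 1/20.
If it is in envelope 3 (prior 3/5): the presenter has no choice, probability 1; weight (3/5)·1 = 3/5.
The weights sum to 13/20.
So P(the cheque in envelope 3 | the presenter opened envelope 1) = (3/5) / (13/20) = 12/13.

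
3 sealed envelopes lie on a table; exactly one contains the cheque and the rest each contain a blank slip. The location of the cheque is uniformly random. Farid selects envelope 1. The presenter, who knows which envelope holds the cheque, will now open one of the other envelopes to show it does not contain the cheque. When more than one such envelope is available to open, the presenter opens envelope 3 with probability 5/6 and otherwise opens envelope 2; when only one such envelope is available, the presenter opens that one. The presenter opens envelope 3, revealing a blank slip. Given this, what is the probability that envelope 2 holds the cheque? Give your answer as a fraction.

Condition on the true location of the cheque.
If it is in envelope 1 (prior 1/3): envelope 3 is available, opened with probability 5/6; weight (1/3)·(5/6) = 5/18.
If it is in envelope 2 (prior 1/3): only envelope 3 is available, probability 1; weight (1/3)·1 = 1/3.
If it is in envelope 3 (prior 1/3): the presenter opened envelope 3, so this case is ruled out; weight (1/3)·0 = 0.
The weights sum to 11/18.
So P(the cheque in envelope 2 | the presenter opened envelope 3) = (1/3) / (11/18) = 6/11.

6/11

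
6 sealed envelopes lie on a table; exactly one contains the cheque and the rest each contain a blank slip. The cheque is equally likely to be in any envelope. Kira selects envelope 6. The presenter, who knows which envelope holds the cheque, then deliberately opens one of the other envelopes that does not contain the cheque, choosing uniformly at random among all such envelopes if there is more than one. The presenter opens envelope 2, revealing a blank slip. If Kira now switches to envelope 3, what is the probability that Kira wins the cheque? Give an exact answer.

Condition on the true location of the cheque.
If it is in any of envelopes 1, 3, 4, and 5 (prior 1/6 each): the presenter has 4 equally likely choices, so probability 1/4; weight (1/6)·(1/4) = 1/24 each.
If it is in envelope 2 (prior 1/6): the presenter opened envelope 2, so this case is ruled out; weight (1/6)·0 = 0.
If it is in envelope 6 (prior 1/6): the presenter has 5 equally likely choices, so probability 1/5; weight (1/6)·(1/5) = 1/30.
The weights sum to 1/5.
So P(the cheque in envelope 3 | the presenter opened envelope 2) = (1/24) / (1/5) = 5/24.

5/24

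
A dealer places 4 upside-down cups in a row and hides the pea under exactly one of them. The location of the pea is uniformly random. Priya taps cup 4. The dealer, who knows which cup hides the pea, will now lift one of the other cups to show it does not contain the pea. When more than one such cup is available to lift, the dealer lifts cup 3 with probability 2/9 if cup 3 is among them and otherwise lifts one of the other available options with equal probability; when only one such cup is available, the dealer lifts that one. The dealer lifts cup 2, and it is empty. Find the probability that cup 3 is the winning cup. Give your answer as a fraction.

Consider each possible location of the pea in turn.
If it is under cup 1 (prior 1/4): cup 3 is available but not opened, probability 7/9; weight (1/4)·(7/9) = 7/36.
If it is under cup 2 (prior 1/4): the dealer opened cup 2, so this case is ruled out; weight (1/4)·0 = 0.
If it is under cup 3 (prior 1/4): cup 3 holds the prize so is unavailable; the dealer chooses uniformly among the 2 others, probability 1/2; weight (1/4)·(1/2) = 1/8.
If it is under cup 4 (prior 1/4): cup 3 is available but not opened; cup 2 gets probability (1 − 2/9)/2 = 7/18; weight (1/4)·(7/18) = 7/72.
The weights sum to 5/12.
So P(the pea under cup 3 | the dealer opened cup 2) = (1/8) / (5/12) = 3/10.

3/10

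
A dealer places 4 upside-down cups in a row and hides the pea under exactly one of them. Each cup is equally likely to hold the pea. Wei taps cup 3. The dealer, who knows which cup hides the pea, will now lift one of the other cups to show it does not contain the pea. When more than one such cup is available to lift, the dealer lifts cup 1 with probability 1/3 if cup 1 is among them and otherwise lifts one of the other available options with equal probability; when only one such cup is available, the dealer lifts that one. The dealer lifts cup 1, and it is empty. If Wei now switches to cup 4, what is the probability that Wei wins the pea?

1/3

Consider each possible location of the pea in turn.
If it is under cup 1 (prior 1/4): the dealer opened cup 1, so this case is ruled out; weight (1/4)·0 = 0.
If it is under any of cups 2, 3, and 4 (prior 1/4 each): cup 1 is available, opened with probability 1/3; weight (1/4)·(1/3) = 1/12 each.
The weights sum to 1/4.
So P(the pea under cup 4 | the dealer opened cup 1) = (1/12) / (1/4) = 1/3.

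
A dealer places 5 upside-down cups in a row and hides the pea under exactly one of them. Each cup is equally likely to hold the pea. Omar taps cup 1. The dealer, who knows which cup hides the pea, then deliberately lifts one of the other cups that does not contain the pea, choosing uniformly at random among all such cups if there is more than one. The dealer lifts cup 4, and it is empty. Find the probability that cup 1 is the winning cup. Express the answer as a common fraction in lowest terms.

1/5

Condition on the true location of the pea.
If it is under cup 1 (prior 1/5): the dealer has 4 equally likely choices, so probability 1/4; weight (1/5)·(1/4) = 1/20.
If it is under any of cups 2, 3, and 5 (prior 1/5 each): the dealer has 3 equally likely choices, so probability 1/3; weight (1/5)·(1/3) = 1/15 each.
If it is under cup 4 (prior 1/5): the dealer opened cup 4, so this case is ruled out; weight (1/5)·0 = 0.
The weights sum to 1/4.
So P(the pea under cup 1 | the dealer opened cup 4) = (1/20) / (1/4) = 1/5.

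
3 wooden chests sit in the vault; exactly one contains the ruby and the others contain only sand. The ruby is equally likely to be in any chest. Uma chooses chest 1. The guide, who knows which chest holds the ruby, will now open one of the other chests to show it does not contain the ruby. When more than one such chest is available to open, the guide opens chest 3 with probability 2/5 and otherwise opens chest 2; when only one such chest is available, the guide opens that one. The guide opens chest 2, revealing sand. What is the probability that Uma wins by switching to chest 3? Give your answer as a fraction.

Condition on the true location of the ruby.
If it is in chest 1 (prior 1/3): chest 3 is available but not opened, probability 3/5; weight (1/3)·(3/5) = 1/5.
If it is in chest 2 (prior 1/3): the guide opened chest 2, so this case is ruled out; weight (1/3)·0 = 0.
If it is in chest 3 (prior 1/3): only chest 2 is available, probability 1; weight (1/3)·1 = 1/3.
The weights sum to 8/15.
So P(the ruby in chest 3 | the guide opened chest 2) = (1/3) / (8/15) = 5/8.

5/8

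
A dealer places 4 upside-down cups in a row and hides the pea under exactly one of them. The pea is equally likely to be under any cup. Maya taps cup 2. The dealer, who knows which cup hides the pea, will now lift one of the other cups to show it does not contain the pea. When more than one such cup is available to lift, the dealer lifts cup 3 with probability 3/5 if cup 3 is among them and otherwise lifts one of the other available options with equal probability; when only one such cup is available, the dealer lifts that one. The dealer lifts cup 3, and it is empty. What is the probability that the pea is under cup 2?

Apply Bayes' rule, conditioning on where the pea actually is.
If it is under any of cups 1, 2, and 4 (prior 1/4 each): cup 3 is available, opened with probability 3/5; weight (1/4)·(3/5) = 3/20 each.
If it is under cup 3 (prior 1/4): the dealer opened cup 3, so this case is ruled out; weight (1/4)·0 = 0.
The weights sum to 9/20.
So P(the pea under cup 2 | the dealer opened cup 3) = (3/20) / (9/20) = 1/3.

1/3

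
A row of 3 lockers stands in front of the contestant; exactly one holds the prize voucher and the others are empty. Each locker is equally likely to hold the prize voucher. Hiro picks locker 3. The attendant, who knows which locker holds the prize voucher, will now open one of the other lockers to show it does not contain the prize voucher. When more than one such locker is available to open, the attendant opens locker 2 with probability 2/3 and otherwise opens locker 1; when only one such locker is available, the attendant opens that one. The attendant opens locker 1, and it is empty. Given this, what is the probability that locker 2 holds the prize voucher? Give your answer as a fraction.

Condition on the true location of the prize voucher.
If it is in locker 1 (prior 1/3): the attendant opened locker 1, so this case is ruled out; weight (1/3)·0 = 0.
If it is in locker 2 (prior 1/3): only locker 1 is available, probability 1; weight (1/3)·1 = 1/3.
If it is in locker 3 (prior 1/3): locker 2 is available but not opened, probability 1/3; weight (1/3)·(1/3) = 1/9.
The weights sum to 4/9.
So P(the prize voucher in locker 2 | the attendant opened locker 1) = (1/3) / (4/9) = 3/4.

3/4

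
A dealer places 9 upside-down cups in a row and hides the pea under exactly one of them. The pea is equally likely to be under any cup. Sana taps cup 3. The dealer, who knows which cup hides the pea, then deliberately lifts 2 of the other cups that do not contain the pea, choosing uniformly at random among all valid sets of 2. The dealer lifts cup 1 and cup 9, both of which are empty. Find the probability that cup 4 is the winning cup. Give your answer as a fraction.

4/27

Apply Bayes' rule, conditioning on where the pea actually is.
If it is under either of cups 1 and 9 (prior 1/9 each): that cup was opened and seen not to hold the prize — ruled out; weight (1/9)·0 = 0 each.
If it is under any of cups 2, 4, 5, 6, 7, and 8 (prior 1/9 each): the dealer has 21 equally likely choices, so probability 1/21; weight (1/9)·(1/21) = 1/189 each.
If it is under cup 3 (prior 1/9): the dealer has 28 equally likely choices, so probability 1/28; weight (1/9)·(1/28) = 1/252.
The weights sum to 1/28.
So P(the pea under cup 4 | the dealer opened cup 1 and cup 9) = (1/189) / (1/28) = 4/27.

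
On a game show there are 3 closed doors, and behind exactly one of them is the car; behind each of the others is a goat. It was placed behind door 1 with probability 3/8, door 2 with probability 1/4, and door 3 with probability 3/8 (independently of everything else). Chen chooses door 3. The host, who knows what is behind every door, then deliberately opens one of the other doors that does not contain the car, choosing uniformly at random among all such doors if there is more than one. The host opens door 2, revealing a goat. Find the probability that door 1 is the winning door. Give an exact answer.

2/3

Apply Bayes' rule, conditioning on where the car actually is.
If it is behind door 1 (prior 3/8): the host has no choice, probability 1; weight (3/8)·1 = 3/8.
If it is behind door 2 (prior 1/4): the host opened door 2, so this case is ruled out; weight (1/4)·0 = 0.
If it is behind door 3 (prior 3/8): the host has 2 equally likely choices, so probability 1/2; weight (3/8)·(1/2) = 3/16.
The weights sum to 9/16.
So P(the car behind door 1 | the host opened door 2) = (3/8) / (9/16) = 2/3.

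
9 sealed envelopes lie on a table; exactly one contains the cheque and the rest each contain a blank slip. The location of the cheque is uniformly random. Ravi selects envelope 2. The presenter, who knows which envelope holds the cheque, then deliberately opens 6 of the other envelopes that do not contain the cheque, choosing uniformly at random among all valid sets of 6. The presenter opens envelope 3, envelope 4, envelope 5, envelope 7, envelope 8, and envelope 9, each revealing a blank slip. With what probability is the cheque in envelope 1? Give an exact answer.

4/9

Condition on the true location of the cheque.
If it is in either of envelopes 1 and 6 (prior 1/9 each): the presenter has 7 equally likely choices, so probability 1/7; weight (1/9)·(1/7) = 1/63 each.
If it is in envelope 2 (prior 1/9): the presenter has 28 equally likely choices, so probability 1/28; weight (1/9)·(1/28) = 1/252.
If it is in any of envelopes 3, 4, 5, 7, 8, and 9 (prior 1/9 each): that envelope was opened and seen not to hold the prize — ruled out; weight (1/9)·0 = 0 each.
The weights sum to 1/28.
So P(the cheque in envelope 1 | the presenter opened envelope 3, envelope 4, envelope 5, envelope 7, envelope 8, and envelope 9) = (1/63) / (1/28) = 4/9.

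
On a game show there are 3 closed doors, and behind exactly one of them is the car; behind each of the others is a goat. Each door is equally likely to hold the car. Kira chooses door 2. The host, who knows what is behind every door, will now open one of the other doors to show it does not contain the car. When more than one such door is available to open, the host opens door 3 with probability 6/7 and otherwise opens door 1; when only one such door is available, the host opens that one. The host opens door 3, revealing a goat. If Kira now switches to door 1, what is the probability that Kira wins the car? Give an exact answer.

7/13

Condition on the true location of the car.
If it is behind door 1 (prior 1/3): only door 3 is available, probability 1; weight (1/3)·1 = 1/3.
If it is behind door 2 (prior 1/3): door 3 is available, opened with probability 6/7; weight (1/3)·(6/7) = 2/7.
If it is behind door 3 (prior 1/3): the host opened door 3, so this case is ruled out; weight (1/3)·0 = 0.
The weights sum to 13/21.
So P(the car behind door 1 | the host opened door 3) = (1/3) / (13/21) = 7/13.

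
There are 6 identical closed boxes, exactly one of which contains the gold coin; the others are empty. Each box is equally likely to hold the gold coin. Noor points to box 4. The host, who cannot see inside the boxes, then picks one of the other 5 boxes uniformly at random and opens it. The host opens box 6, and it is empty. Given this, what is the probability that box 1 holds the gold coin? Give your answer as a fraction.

1/5

Apply Bayes' rule, conditioning on where the gold coin actually is.
If it is in any of boxes 1, 2, 3, 4, and 5 (prior 1/6 each): the host picks box 6 with probability 1/5 regardless, and it is not the prize; weight (1/6)·(1/5) = 1/30 each.
If it is in box 6 (prior 1/6): the host opened box 6, so this case is ruled out; weight (1/6)·0 = 0.
The weights sum to 1/6.
So P(the gold coin in box 1 | the host opened box 6) = (1/30) / (1/6) = 1/5.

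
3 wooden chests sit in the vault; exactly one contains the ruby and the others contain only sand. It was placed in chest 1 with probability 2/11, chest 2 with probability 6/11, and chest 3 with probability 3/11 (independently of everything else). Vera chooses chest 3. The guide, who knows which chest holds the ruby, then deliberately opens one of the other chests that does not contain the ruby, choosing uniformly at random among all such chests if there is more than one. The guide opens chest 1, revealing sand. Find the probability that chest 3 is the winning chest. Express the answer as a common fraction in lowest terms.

1/5

Consider each possible location of the ruby in turn.
If it is in chest 1 (prior 2/11): the guide opened chest 1, so this case is ruled out; weight (2/11)·0 = 0.
If it is in chest 2 (prior 6/11): the guide has no choice, probability 1; weight (6/11)·1 = 6/11.
If it is in chest 3 (prior 3/11): the guide has 2 equally likely choices, so probability 1/2; weight (3/11)·(1/2) = 3/22.
The weights sum to 15/22.
So P(the ruby in chest 3 | the guide opened chest 1) = (3/22) / (15/22) = 1/5.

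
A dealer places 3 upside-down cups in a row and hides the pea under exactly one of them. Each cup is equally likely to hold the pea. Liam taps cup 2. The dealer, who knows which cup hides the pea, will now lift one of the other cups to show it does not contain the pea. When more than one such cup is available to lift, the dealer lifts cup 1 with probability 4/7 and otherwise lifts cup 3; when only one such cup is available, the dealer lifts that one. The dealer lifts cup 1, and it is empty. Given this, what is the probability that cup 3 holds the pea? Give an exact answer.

Condition on the true location of the pea.
If it is under cup 1 (prior 1/3): the dealer opened cup 1, so this case is ruled out; weight (1/3)·0 = 0.
If it is under cup 2 (prior 1/3): cup 1 is available, opened with probability 4/7; weight (1/3)·(4/7) = 4/21.
If it is under cup 3 (prior 1/3): only cup 1 is available, probability 1; weight (1/3)·1 = 1/3.
The weights sum to 11/21.
So P(the pea under cup 3 | the dealer opened cup 1) = (1/3) / (11/21) = 7/11.

7/11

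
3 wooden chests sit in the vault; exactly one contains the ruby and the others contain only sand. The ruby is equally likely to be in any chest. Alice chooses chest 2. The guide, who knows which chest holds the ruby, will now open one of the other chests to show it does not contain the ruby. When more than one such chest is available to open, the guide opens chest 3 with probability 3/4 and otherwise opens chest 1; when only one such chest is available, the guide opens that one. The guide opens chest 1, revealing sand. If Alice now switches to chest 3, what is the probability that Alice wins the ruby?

Consider each possible location of the ruby in turn.
If it is in chest 1 (prior 1/3): the guide opened chest 1, so this case is ruled out; weight (1/3)·0 = 0.
If it is in chest 2 (prior 1/3): chest 3 is available but not opened, probability 1/4; weight (1/3)·(1/4) = 1/12.
If it is in chest 3 (prior 1/3): only chest 1 is available, probability 1; weight (1/3)·1 = 1/3.
The weights sum to 5/12.
So P(the ruby in chest 3 | the guide opened chest 1) = (1/3) / (5/12) = 4/5.

4/5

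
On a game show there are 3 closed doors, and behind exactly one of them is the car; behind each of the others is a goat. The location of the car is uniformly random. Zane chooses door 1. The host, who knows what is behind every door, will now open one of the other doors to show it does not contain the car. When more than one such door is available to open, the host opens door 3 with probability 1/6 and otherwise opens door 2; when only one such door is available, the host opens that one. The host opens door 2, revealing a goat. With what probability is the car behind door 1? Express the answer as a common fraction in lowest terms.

5/11

Apply Bayes' rule, conditioning on where the car actually is.
If it is behind door 1 (prior 1/3): door 3 is available but not opened, probability 5/6; weight (1/3)·(5/6) = 5/18.
If it is behind door 2 (prior 1/3): the host opened door 2, so this case is ruled out; weight (1/3)·0 = 0.
If it is behind door 3 (prior 1/3): only door 2 is available, probability 1; weight (1/3)·1 = 1/3.
The weights sum to 11/18.
So P(the car behind door 1 | the host opened door 2) = (5/18) / (11/18) = 5/11.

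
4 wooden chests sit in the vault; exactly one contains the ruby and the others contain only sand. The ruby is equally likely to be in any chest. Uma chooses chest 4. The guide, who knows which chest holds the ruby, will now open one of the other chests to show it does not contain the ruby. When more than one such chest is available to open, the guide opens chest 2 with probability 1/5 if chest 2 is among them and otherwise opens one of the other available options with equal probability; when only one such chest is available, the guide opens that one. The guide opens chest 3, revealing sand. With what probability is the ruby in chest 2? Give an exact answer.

5/17

Apply Bayes' rule, conditioning on where the ruby actually is.
If it is in chest 1 (prior 1/4): chest 2 is available but not opened, probability 4/5; weight (1/4)·(4/5) = 1/5.
If it is in chest 2 (prior 1/4): chest 2 holds the prize so is unavailable; the guide chooses uniformly among the 2 others, probability 1/2; weight (1/4)·(1/2) = 1/8.
If it is in chest 3 (prior 1/4): the guide opened chest 3, so this case is ruled out; weight (1/4)·0 = 0.
If it is in chest 4 (prior 1/4): chest 2 is available but not opened; chest 3 gets probability (1 − 1/5)/2 = 2/5; weight (1/4)·(2/5) = 1/10.
The weights sum to 17/40.
So P(the ruby in chest 2 | the guide opened chest 3) = (1/8) / (17/40) = 5/17.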